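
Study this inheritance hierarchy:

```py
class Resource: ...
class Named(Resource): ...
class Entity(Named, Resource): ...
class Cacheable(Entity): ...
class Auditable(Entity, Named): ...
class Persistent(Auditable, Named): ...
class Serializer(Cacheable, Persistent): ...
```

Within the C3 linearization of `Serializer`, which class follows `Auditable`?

L[Serializer] = Serializer + merge(L[Cacheable], L[Persistent], [Cacheable Persistent])
  take Cacheable:  [Cacheable Entity Named Resource object] + [Persistent Auditable Entity Named Resource object] + [Cacheable Persistent]
  take Persistent:  [Entity Named Resource object] + [Persistent Auditable Entity Named Resource object] + [Persistent]
  take Auditable:  [Entity Named Resource object] + [Auditable Entity Named Resource object]
  take Entity:  [Entity Named Resource object] + [Entity Named Resource object]
  take Named:  [Named Resource object] + [Named Resource object]
  take Resource:  [Resource object] + [Resource object]
  take object:  [object] + [object]
MRO: Serializer Cacheable Persistent Auditable Entity Named Resource object
Auditable is at position 3; next is Entity.

Entity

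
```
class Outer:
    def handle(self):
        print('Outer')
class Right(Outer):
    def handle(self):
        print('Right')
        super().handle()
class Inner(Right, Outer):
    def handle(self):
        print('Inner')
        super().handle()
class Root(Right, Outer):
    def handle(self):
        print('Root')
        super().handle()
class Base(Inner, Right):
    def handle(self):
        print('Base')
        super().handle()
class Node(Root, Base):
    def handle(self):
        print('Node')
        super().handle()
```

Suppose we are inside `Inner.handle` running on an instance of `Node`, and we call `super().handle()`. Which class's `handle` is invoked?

Right

L[Node] = Node + merge(L[Root], L[Base], [Root Base])
  take Root:  [Root Right Outer object] + [Base Inner Right Outer object] + [Root Base]
  take Base:  [Right Outer object] + [Base Inner Right Outer object] + [Base]
  take Inner:  [Right Outer object] + [Inner Right Outer object]
  take Right:  [Right Outer object] + [Right Outer object]
  take Outer:  [Outer object] + [Outer object]
  take object:  [object] + [object]
MRO: Node Root Base Inner Right Outer object
super() in Inner.handle on a Node instance goes to the class after Inner in Node's MRO: Right.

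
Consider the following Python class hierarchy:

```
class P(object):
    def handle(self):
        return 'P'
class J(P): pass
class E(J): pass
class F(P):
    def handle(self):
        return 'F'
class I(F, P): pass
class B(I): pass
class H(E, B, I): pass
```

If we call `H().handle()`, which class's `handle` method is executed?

L[H] = H + merge(L[E], L[B], L[I], [E B I])
  take E:  [E J P object] + [B I F P object] + [I F P object] + [E B I]
  take J:  [J P object] + [B I F P object] + [I F P object] + [B I]
  take B:  [P object] + [B I F P object] + [I F P object] + [B I]
  take I:  [P object] + [I F P object] + [I F P object] + [I]
  take F:  [P object] + [F P object] + [F P object]
  take P:  [P object] + [P object] + [P object]
  take object:  [object] + [object] + [object]
MRO: H E J B I F P object
handle is defined in: F, P. First along the MRO is F.

F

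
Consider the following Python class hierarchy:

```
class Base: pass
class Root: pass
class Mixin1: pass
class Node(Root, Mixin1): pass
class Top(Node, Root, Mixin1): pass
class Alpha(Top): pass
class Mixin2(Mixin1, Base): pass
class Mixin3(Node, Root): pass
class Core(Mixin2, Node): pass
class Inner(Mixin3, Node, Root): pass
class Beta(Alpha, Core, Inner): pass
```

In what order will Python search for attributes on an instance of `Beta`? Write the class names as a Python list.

L[Beta] = Beta + merge(L[Alpha], L[Core], L[Inner], [Alpha Core Inner])
  take Alpha:  [Alpha Top Node Root Mixin1 object] + [Core Mixin2 Node Root Mixin1 Base object] + [Inner Mixin3 Node Root Mixin1 object] + [Alpha Core Inner]
  take Top:  [Top Node Root Mixin1 object] + [Core Mixin2 Node Root Mixin1 Base object] + [Inner Mixin3 Node Root Mixin1 object] + [Core Inner]
  take Core:  [Node Root Mixin1 object] + [Core Mixin2 Node Root Mixin1 Base object] + [Inner Mixin3 Node Root Mixin1 object] + [Core Inner]
  take Mixin2:  [Node Root Mixin1 object] + [Mixin2 Node Root Mixin1 Base object] + [Inner Mixin3 Node Root Mixin1 object] + [Inner]
  take Inner:  [Node Root Mixin1 object] + [Node Root Mixin1 Base object] + [Inner Mixin3 Node Root Mixin1 object] + [Inner]
  take Mixin3:  [Node Root Mixin1 object] + [Node Root Mixin1 Base object] + [Mixin3 Node Root Mixin1 object]
  take Node:  [Node Root Mixin1 object] + [Node Root Mixin1 Base object] + [Node Root Mixin1 object]
  take Root:  [Root Mixin1 object] + [Root Mixin1 Base object] + [Root Mixin1 object]
  take Mixin1:  [Mixin1 object] + [Mixin1 Base object] + [Mixin1 object]
  take Base:  [object] + [Base object] + [object]
  take object:  [object] + [object] + [object]

[Beta, Alpha, Top, Core, Mixin2, Inner, Mixin3, Node, Root, Mixin1, Base, object]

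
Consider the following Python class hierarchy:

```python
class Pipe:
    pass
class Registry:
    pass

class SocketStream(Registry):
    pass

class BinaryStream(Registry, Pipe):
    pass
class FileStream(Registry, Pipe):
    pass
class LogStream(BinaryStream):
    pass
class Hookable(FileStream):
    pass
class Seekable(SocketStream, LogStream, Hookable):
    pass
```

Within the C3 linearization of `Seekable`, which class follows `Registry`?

L[Seekable] = Seekable + merge(L[SocketStream], L[LogStream], L[Hookable], [SocketStream LogStream Hookable])
  take SocketStream:  [SocketStream Registry object] + [LogStream BinaryStream Registry Pipe object] + [Hookable FileStream Registry Pipe object] + [SocketStream LogStream Hookable]
  take LogStream:  [Registry object] + [LogStream BinaryStream Registry Pipe object] + [Hookable FileStream Registry Pipe object] + [LogStream Hookable]
  take BinaryStream:  [Registry object] + [BinaryStream Registry Pipe object] + [Hookable FileStream Registry Pipe object] + [Hookable]
  take Hookable:  [Registry object] + [Registry Pipe object] + [Hookable FileStream Registry Pipe object] + [Hookable]
  take FileStream:  [Registry object] + [Registry Pipe object] + [FileStream Registry Pipe object]
  take Registry:  [Registry object] + [Registry Pipe object] + [Registry Pipe object]
  take Pipe:  [object] + [Pipe object] + [Pipe object]
  take object:  [object] + [object] + [object]
MRO: Seekable SocketStream LogStream BinaryStream Hookable FileStream Registry Pipe object
Registry is at position 6; next is Pipe.

Pipe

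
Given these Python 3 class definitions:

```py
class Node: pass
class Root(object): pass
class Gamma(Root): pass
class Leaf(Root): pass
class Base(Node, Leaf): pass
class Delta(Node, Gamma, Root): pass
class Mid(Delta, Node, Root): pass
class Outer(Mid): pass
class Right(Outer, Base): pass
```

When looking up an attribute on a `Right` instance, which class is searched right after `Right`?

L[Right] = Right + merge(L[Outer], L[Base], [Outer Base])
  take Outer:  [Outer Mid Delta Node Gamma Root object] + [Base Node Leaf Root object] + [Outer Base]
  take Mid:  [Mid Delta Node Gamma Root object] + [Base Node Leaf Root object] + [Base]
  take Delta:  [Delta Node Gamma Root object] + [Base Node Leaf Root object] + [Base]
  take Base:  [Node Gamma Root object] + [Base Node Leaf Root object] + [Base]
  take Node:  [Node Gamma Root object] + [Node Leaf Root object]
  take Gamma:  [Gamma Root object] + [Leaf Root object]
  take Leaf:  [Root object] + [Leaf Root object]
  take Root:  [Root object] + [Root object]
  take object:  [object] + [object]
MRO: Right Outer Mid Delta Base Node Gamma Leaf Root object
Right is at position 0; next is Outer.

Outer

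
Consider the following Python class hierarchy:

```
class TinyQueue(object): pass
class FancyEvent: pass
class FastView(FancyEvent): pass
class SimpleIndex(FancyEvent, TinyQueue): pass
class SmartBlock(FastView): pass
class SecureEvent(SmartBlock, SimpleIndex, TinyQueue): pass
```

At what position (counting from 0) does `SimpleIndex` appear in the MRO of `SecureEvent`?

L[SecureEvent] = SecureEvent + merge(L[SmartBlock], L[SimpleIndex], L[TinyQueue], [SmartBlock SimpleIndex TinyQueue])
  take SmartBlock:  [SmartBlock FastView FancyEvent object] + [SimpleIndex FancyEvent TinyQueue object] + [TinyQueue object] + [SmartBlock SimpleIndex TinyQueue]
  take FastView:  [FastView FancyEvent object] + [SimpleIndex FancyEvent TinyQueue object] + [TinyQueue object] + [SimpleIndex TinyQueue]
  take SimpleIndex:  [FancyEvent object] + [SimpleIndex FancyEvent TinyQueue object] + [TinyQueue object] + [SimpleIndex TinyQueue]
  take FancyEvent:  [FancyEvent object] + [FancyEvent TinyQueue object] + [TinyQueue object] + [TinyQueue]
  take TinyQueue:  [object] + [TinyQueue object] + [TinyQueue object] + [TinyQueue]
  take object:  [object] + [object] + [object]
MRO: SecureEvent SmartBlock FastView SimpleIndex FancyEvent TinyQueue object
SimpleIndex sits at index 3.

3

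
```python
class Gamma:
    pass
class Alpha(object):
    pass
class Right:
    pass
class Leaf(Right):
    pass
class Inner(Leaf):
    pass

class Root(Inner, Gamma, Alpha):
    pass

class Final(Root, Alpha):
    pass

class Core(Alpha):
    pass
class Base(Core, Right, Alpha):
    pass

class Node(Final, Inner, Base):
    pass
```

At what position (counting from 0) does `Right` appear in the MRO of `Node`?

L[Node] = Node + merge(L[Final], L[Inner], L[Base], [Final Inner Base])
  take Final:  [Final Root Inner Leaf Right Gamma Alpha object] + [Inner Leaf Right object] + [Base Core Right Alpha object] + [Final Inner Base]
  take Root:  [Root Inner Leaf Right Gamma Alpha object] + [Inner Leaf Right object] + [Base Core Right Alpha object] + [Inner Base]
  take Inner:  [Inner Leaf Right Gamma Alpha object] + [Inner Leaf Right object] + [Base Core Right Alpha object] + [Inner Base]
  take Leaf:  [Leaf Right Gamma Alpha object] + [Leaf Right object] + [Base Core Right Alpha object] + [Base]
  take Base:  [Right Gamma Alpha object] + [Right object] + [Base Core Right Alpha object] + [Base]
  take Core:  [Right Gamma Alpha object] + [Right object] + [Core Right Alpha object]
  take Right:  [Right Gamma Alpha object] + [Right object] + [Right Alpha object]
  take Gamma:  [Gamma Alpha object] + [object] + [Alpha object]
  take Alpha:  [Alpha object] + [object] + [Alpha object]
  take object:  [object] + [object] + [object]
MRO: Node Final Root Inner Leaf Base Core Right Gamma Alpha object
Right sits at index 7.

7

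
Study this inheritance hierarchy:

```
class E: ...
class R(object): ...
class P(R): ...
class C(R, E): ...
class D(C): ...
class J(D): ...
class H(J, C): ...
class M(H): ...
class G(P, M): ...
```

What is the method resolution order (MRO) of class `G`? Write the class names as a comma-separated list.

G, P, M, H, J, D, C, R, E, object

L[G] = G + merge(L[P], L[M], [P M])
  take P:  [P R object] + [M H J D C R E object] + [P M]
  take M:  [R object] + [M H J D C R E object] + [M]
  take H:  [R object] + [H J D C R E object]
  take J:  [R object] + [J D C R E object]
  take D:  [R object] + [D C R E object]
  take C:  [R object] + [C R E object]
  take R:  [R object] + [R E object]
  take E:  [object] + [E object]
  take object:  [object] + [object]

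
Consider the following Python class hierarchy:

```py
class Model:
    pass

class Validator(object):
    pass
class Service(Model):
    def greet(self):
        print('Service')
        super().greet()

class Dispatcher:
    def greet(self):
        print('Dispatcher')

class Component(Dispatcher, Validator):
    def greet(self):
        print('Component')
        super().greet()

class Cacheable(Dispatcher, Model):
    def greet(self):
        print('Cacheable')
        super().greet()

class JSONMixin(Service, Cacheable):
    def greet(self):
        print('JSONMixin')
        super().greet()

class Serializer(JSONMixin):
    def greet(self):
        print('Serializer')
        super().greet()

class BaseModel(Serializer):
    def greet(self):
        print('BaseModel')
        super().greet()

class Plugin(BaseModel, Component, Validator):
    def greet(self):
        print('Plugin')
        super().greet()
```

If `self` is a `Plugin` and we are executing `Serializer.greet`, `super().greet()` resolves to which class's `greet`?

JSONMixin

L[Plugin] = Plugin + merge(L[BaseModel], L[Component], L[Validator], [BaseModel Component Validator])
  take BaseModel:  [BaseModel Serializer JSONMixin Service Cacheable Dispatcher Model object] + [Component Dispatcher Validator object] + [Validator object] + [BaseModel Component Validator]
  take Serializer:  [Serializer JSONMixin Service Cacheable Dispatcher Model object] + [Component Dispatcher Validator object] + [Validator object] + [Component Validator]
  take JSONMixin:  [JSONMixin Service Cacheable Dispatcher Model object] + [Component Dispatcher Validator object] + [Validator object] + [Component Validator]
  take Service:  [Service Cacheable Dispatcher Model object] + [Component Dispatcher Validator object] + [Validator object] + [Component Validator]
  take Cacheable:  [Cacheable Dispatcher Model object] + [Component Dispatcher Validator object] + [Validator object] + [Component Validator]
  take Component:  [Dispatcher Model object] + [Component Dispatcher Validator object] + [Validator object] + [Component Validator]
  take Dispatcher:  [Dispatcher Model object] + [Dispatcher Validator object] + [Validator object] + [Validator]
  take Model:  [Model object] + [Validator object] + [Validator object] + [Validator]
  take Validator:  [object] + [Validator object] + [Validator object] + [Validator]
  take object:  [object] + [object] + [object]
MRO: Plugin BaseModel Serializer JSONMixin Service Cacheable Component Dispatcher Model Validator object
super() in Serializer.greet on a Plugin instance goes to the class after Serializer in Plugin's MRO: JSONMixin.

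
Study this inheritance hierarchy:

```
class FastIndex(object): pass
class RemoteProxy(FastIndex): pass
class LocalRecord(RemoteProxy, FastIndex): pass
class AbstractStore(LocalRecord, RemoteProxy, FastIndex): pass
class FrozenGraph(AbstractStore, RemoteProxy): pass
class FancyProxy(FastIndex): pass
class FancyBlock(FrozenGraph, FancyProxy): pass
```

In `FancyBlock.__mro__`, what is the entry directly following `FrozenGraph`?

AbstractStore

L[FancyBlock] = FancyBlock + merge(L[FrozenGraph], L[FancyProxy], [FrozenGraph FancyProxy])
  take FrozenGraph:  [FrozenGraph AbstractStore LocalRecord RemoteProxy FastIndex object] + [FancyProxy FastIndex object] + [FrozenGraph FancyProxy]
  take AbstractStore:  [AbstractStore LocalRecord RemoteProxy FastIndex object] + [FancyProxy FastIndex object] + [FancyProxy]
  take LocalRecord:  [LocalRecord RemoteProxy FastIndex object] + [FancyProxy FastIndex object] + [FancyProxy]
  take RemoteProxy:  [RemoteProxy FastIndex object] + [FancyProxy FastIndex object] + [FancyProxy]
  take FancyProxy:  [FastIndex object] + [FancyProxy FastIndex object] + [FancyProxy]
  take FastIndex:  [FastIndex object] + [FastIndex object]
  take object:  [object] + [object]
MRO: FancyBlock FrozenGraph AbstractStore LocalRecord RemoteProxy FancyProxy FastIndex object
FrozenGraph is at position 1; next is AbstractStore.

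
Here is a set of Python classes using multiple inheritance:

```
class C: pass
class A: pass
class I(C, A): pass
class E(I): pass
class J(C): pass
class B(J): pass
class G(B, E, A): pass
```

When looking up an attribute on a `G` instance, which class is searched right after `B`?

J

L[G] = G + merge(L[B], L[E], L[A], [B E A])
  take B:  [B J C object] + [E I C A object] + [A object] + [B E A]
  take J:  [J C object] + [E I C A object] + [A object] + [E A]
  take E:  [C object] + [E I C A object] + [A object] + [E A]
  take I:  [C object] + [I C A object] + [A object] + [A]
  take C:  [C object] + [C A object] + [A object] + [A]
  take A:  [object] + [A object] + [A object] + [A]
  take object:  [object] + [object] + [object]
MRO: G B J E I C A object
B is at position 1; next is J.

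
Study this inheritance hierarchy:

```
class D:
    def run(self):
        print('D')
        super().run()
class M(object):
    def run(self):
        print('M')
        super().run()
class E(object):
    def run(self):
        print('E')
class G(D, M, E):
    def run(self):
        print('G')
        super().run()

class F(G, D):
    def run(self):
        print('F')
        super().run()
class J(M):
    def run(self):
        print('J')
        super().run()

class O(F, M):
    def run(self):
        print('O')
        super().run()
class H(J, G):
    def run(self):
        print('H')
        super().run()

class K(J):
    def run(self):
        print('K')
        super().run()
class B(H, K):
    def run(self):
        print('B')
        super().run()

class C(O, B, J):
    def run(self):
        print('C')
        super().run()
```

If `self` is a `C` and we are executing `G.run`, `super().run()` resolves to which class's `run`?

L[C] = C + merge(L[O], L[B], L[J], [O B J])
  take O:  [O F G D M E object] + [B H K J G D M E object] + [J M object] + [O B J]
  take F:  [F G D M E object] + [B H K J G D M E object] + [J M object] + [B J]
  take B:  [G D M E object] + [B H K J G D M E object] + [J M object] + [B J]
  take H:  [G D M E object] + [H K J G D M E object] + [J M object] + [J]
  take K:  [G D M E object] + [K J G D M E object] + [J M object] + [J]
  take J:  [G D M E object] + [J G D M E object] + [J M object] + [J]
  take G:  [G D M E object] + [G D M E object] + [M object]
  take D:  [D M E object] + [D M E object] + [M object]
  take M:  [M E object] + [M E object] + [M object]
  take E:  [E object] + [E object] + [object]
  take object:  [object] + [object] + [object]
MRO: C O F B H K J G D M E object
super() in G.run on a C instance goes to the class after G in C's MRO: D.

D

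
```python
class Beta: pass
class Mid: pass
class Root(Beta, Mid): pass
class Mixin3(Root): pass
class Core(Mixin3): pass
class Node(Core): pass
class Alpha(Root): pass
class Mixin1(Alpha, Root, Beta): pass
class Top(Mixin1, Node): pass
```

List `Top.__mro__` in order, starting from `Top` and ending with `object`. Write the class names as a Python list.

[Top, Mixin1, Alpha, Node, Core, Mixin3, Root, Beta, Mid, object]

L[Top] = Top + merge(L[Mixin1], L[Node], [Mixin1 Node])
  take Mixin1:  [Mixin1 Alpha Root Beta Mid object] + [Node Core Mixin3 Root Beta Mid object] + [Mixin1 Node]
  take Alpha:  [Alpha Root Beta Mid object] + [Node Core Mixin3 Root Beta Mid object] + [Node]
  take Node:  [Root Beta Mid object] + [Node Core Mixin3 Root Beta Mid object] + [Node]
  take Core:  [Root Beta Mid object] + [Core Mixin3 Root Beta Mid object]
  take Mixin3:  [Root Beta Mid object] + [Mixin3 Root Beta Mid object]
  take Root:  [Root Beta Mid object] + [Root Beta Mid object]
  take Beta:  [Beta Mid object] + [Beta Mid object]
  take Mid:  [Mid object] + [Mid object]
  take object:  [object] + [object]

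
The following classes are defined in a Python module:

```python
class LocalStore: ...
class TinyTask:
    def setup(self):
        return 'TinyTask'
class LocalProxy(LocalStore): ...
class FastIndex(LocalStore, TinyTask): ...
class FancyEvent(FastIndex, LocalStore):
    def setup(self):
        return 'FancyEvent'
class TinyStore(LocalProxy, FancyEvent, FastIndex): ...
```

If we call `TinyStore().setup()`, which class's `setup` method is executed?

L[TinyStore] = TinyStore + merge(L[LocalProxy], L[FancyEvent], L[FastIndex], [LocalProxy FancyEvent FastIndex])
  take LocalProxy:  [LocalProxy LocalStore object] + [FancyEvent FastIndex LocalStore TinyTask object] + [FastIndex LocalStore TinyTask object] + [LocalProxy FancyEvent FastIndex]
  take FancyEvent:  [LocalStore object] + [FancyEvent FastIndex LocalStore TinyTask object] + [FastIndex LocalStore TinyTask object] + [FancyEvent FastIndex]
  take FastIndex:  [LocalStore object] + [FastIndex LocalStore TinyTask object] + [FastIndex LocalStore TinyTask object] + [FastIndex]
  take LocalStore:  [LocalStore object] + [LocalStore TinyTask object] + [LocalStore TinyTask object]
  take TinyTask:  [object] + [TinyTask object] + [TinyTask object]
  take object:  [object] + [object] + [object]
MRO: TinyStore LocalProxy FancyEvent FastIndex LocalStore TinyTask object
setup is defined in: FancyEvent, TinyTask. First along the MRO is FancyEvent.

FancyEvent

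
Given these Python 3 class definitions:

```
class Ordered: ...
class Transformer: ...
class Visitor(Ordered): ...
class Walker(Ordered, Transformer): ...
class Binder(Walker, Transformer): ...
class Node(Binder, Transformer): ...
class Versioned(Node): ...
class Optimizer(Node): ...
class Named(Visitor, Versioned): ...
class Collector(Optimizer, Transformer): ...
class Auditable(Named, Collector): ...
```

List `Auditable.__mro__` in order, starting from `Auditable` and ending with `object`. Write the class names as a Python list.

[Auditable, Named, Visitor, Versioned, Collector, Optimizer, Node, Binder, Walker, Ordered, Transformer, object]

L[Auditable] = Auditable + merge(L[Named], L[Collector], [Named Collector])
  take Named:  [Named Visitor Versioned Node Binder Walker Ordered Transformer object] + [Collector Optimizer Node Binder Walker Ordered Transformer object] + [Named Collector]
  take Visitor:  [Visitor Versioned Node Binder Walker Ordered Transformer object] + [Collector Optimizer Node Binder Walker Ordered Transformer object] + [Collector]
  take Versioned:  [Versioned Node Binder Walker Ordered Transformer object] + [Collector Optimizer Node Binder Walker Ordered Transformer object] + [Collector]
  take Collector:  [Node Binder Walker Ordered Transformer object] + [Collector Optimizer Node Binder Walker Ordered Transformer object] + [Collector]
  take Optimizer:  [Node Binder Walker Ordered Transformer object] + [Optimizer Node Binder Walker Ordered Transformer object]
  take Node:  [Node Binder Walker Ordered Transformer object] + [Node Binder Walker Ordered Transformer object]
  take Binder:  [Binder Walker Ordered Transformer object] + [Binder Walker Ordered Transformer object]
  take Walker:  [Walker Ordered Transformer object] + [Walker Ordered Transformer object]
  take Ordered:  [Ordered Transformer object] + [Ordered Transformer object]
  take Transformer:  [Transformer object] + [Transformer object]
  take object:  [object] + [object]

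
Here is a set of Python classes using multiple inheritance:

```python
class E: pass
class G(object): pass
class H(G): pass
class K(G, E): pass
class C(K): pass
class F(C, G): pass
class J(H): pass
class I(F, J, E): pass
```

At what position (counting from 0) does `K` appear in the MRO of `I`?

3

L[I] = I + merge(L[F], L[J], L[E], [F J E])
  take F:  [F C K G E object] + [J H G object] + [E object] + [F J E]
  take C:  [C K G E object] + [J H G object] + [E object] + [J E]
  take K:  [K G E object] + [J H G object] + [E object] + [J E]
  take J:  [G E object] + [J H G object] + [E object] + [J E]
  take H:  [G E object] + [H G object] + [E object] + [E]
  take G:  [G E object] + [G object] + [E object] + [E]
  take E:  [E object] + [object] + [E object] + [E]
  take object:  [object] + [object] + [object]
MRO: I F C K J H G E object
K sits at index 3.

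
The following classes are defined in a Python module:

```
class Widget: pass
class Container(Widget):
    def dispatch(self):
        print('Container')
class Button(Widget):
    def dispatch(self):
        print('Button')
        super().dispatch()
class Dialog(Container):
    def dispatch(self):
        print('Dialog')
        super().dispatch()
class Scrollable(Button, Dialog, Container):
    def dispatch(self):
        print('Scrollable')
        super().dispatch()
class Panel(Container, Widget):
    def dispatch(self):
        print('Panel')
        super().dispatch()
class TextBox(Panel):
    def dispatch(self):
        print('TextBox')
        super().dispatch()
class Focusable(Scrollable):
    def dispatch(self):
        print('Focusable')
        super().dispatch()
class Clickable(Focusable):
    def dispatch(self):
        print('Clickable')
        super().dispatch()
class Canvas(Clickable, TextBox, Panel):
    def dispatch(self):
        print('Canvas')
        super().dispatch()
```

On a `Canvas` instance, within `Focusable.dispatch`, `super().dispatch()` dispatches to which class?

Scrollable

L[Canvas] = Canvas + merge(L[Clickable], L[TextBox], L[Panel], [Clickable TextBox Panel])
  take Clickable:  [Clickable Focusable Scrollable Button Dialog Container Widget object] + [TextBox Panel Container Widget object] + [Panel Container Widget object] + [Clickable TextBox Panel]
  take Focusable:  [Focusable Scrollable Button Dialog Container Widget object] + [TextBox Panel Container Widget object] + [Panel Container Widget object] + [TextBox Panel]
  take Scrollable:  [Scrollable Button Dialog Container Widget object] + [TextBox Panel Container Widget object] + [Panel Container Widget object] + [TextBox Panel]
  take Button:  [Button Dialog Container Widget object] + [TextBox Panel Container Widget object] + [Panel Container Widget object] + [TextBox Panel]
  take Dialog:  [Dialog Container Widget object] + [TextBox Panel Container Widget object] + [Panel Container Widget object] + [TextBox Panel]
  take TextBox:  [Container Widget object] + [TextBox Panel Container Widget object] + [Panel Container Widget object] + [TextBox Panel]
  take Panel:  [Container Widget object] + [Panel Container Widget object] + [Panel Container Widget object] + [Panel]
  take Container:  [Container Widget object] + [Container Widget object] + [Container Widget object]
  take Widget:  [Widget object] + [Widget object] + [Widget object]
  take object:  [object] + [object] + [object]
MRO: Canvas Clickable Focusable Scrollable Button Dialog TextBox Panel Container Widget object
super() in Focusable.dispatch on a Canvas instance goes to the class after Focusable in Canvas's MRO: Scrollable.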